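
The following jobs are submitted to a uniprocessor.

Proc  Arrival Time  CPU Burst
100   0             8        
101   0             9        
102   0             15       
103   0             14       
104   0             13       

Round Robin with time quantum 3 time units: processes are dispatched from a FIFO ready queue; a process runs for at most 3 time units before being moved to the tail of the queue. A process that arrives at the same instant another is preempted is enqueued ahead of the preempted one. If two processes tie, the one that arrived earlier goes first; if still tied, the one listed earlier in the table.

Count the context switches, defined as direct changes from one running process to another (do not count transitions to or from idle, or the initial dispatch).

Schedule: | 100 0-3 | 101 3-6 | 102 6-9 | 103 9-12 | 104 12-15 | 100 15-18 | 101 18-21 | 102 21-24 | 103 24-27 | 104 27-30 | 100 30-32 | 101 32-35 | 102 35-38 | 103 38-41 | 104 41-44 | 102 44-47 | 103 47-50 | 104 50-53 | 102 53-56 | 103 56-58 | 104 58-59 |
Completion: 100=32  101=35  102=56  103=58  104=59
Turnaround (C−A): 100=32  101=35  102=56  103=58  104=59

20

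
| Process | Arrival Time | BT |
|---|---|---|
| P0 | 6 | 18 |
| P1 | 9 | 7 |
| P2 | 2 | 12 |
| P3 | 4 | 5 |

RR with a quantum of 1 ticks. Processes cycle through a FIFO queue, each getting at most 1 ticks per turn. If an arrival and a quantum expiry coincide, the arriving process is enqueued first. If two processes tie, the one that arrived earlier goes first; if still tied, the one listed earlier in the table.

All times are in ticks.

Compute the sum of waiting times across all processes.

66

Gantt: | idle 0-2 | P2 2-4 | P3 4-5 | P2 5-6 | P3 6-7 | P0 7-8 | P2 8-9 | P3 9-10 | P0 10-11 | P1 11-12 | P2 12-13 | P3 13-14 | P0 14-15 | P1 15-16 | P2 16-17 | P3 17-18 | P0 18-19 | P1 19-20 | P2 20-21 | P0 21-22 | P1 22-23 | P2 23-24 | P0 24-25 | P1 25-26 | P2 26-27 | P0 27-28 | P1 28-29 | P2 29-30 | P0 30-31 | P1 31-32 | P2 32-33 | P0 33-34 | P2 34-35 | P0 35-44 |
Completion: P0=44  P1=32  P2=35  P3=18
Turnaround (C−A): P0=38  P1=23  P2=33  P3=14
Waiting = turnaround − burst: P0=20, P1=16, P2=21, P3=9
Total waiting = 20 + 16 + 21 + 9 = 66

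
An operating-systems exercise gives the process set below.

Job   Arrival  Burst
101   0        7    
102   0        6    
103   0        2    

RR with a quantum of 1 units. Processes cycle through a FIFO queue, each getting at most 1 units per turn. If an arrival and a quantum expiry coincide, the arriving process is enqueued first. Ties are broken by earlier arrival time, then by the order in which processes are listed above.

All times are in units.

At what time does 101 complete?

15

Gantt: | 101 0-1 | 102 1-2 | 103 2-3 | 101 3-4 | 102 4-5 | 103 5-6 | 101 6-7 | 102 7-8 | 101 8-9 | 102 9-10 | 101 10-11 | 102 11-12 | 101 12-13 | 102 13-14 | 101 14-15 |
Completion: 101=15  102=14  103=6
Turnaround (C−A): 101=15  102=14  103=6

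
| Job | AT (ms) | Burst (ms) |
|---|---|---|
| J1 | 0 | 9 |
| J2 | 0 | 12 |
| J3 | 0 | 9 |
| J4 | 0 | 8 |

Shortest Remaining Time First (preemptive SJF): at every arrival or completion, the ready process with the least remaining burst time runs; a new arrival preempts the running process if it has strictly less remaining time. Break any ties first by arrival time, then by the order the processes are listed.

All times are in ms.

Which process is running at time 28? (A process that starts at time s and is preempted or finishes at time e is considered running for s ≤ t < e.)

Timeline: | J4 0-8 | J1 8-17 | J3 17-26 | J2 26-38 |
Completion: J1=17  J2=38  J3=26  J4=8

J2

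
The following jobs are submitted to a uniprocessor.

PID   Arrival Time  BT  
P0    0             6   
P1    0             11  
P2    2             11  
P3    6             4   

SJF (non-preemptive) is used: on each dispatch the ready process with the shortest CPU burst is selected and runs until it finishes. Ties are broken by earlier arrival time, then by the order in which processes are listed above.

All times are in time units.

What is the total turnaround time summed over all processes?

Timeline: | P0 0-6 | P3 6-10 | P1 10-21 | P2 21-32 |
Completion: P0=6  P1=21  P2=32  P3=10
Turnaround (C−A): P0=6  P1=21  P2=30  P3=4
Turnaround = completion − arrival: P0=6, P1=21, P2=30, P3=4
Total turnaround = 6 + 21 + 30 + 4 = 61

61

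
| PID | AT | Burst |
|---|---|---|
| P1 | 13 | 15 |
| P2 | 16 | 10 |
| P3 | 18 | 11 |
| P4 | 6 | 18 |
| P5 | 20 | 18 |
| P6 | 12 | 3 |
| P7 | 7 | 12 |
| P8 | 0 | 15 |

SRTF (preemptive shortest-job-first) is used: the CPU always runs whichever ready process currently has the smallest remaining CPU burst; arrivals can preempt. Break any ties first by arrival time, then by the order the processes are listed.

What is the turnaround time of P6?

6

Gantt: | P8 0-15 | P6 15-18 | P2 18-28 | P3 28-39 | P7 39-51 | P1 51-66 | P4 66-84 | P5 84-102 |
Completion: P1=66  P2=28  P3=39  P4=84  P5=102  P6=18  P7=51  P8=15
Turnaround(P6) = completion − arrival = 18 − 12 = 6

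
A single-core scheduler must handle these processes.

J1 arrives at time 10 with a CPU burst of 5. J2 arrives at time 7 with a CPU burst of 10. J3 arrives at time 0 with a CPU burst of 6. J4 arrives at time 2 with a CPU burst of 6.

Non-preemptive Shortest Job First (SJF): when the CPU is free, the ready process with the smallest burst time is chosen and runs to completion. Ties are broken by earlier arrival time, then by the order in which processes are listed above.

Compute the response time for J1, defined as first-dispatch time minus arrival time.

2

Timeline: | J3 0-6 | J4 6-12 | J1 12-17 | J2 17-27 |
Completion: J1=17  J2=27  J3=6  J4=12
Turnaround (C−A): J1=7  J2=20  J3=6  J4=10
Response(J1) = first start − arrival = 12 − 10 = 2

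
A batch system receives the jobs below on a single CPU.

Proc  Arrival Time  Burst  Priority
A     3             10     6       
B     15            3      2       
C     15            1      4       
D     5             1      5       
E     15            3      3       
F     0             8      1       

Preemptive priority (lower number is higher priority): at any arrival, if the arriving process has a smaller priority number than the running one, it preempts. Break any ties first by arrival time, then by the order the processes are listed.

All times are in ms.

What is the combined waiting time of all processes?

25

Gantt: | F 0-8 | D 8-9 | A 9-15 | B 15-18 | E 18-21 | C 21-22 | A 22-26 |
Completion: A=26  B=18  C=22  D=9  E=21  F=8
Waiting = turnaround − burst: A=13, B=0, C=6, D=3, E=3, F=0
Total waiting = 13 + 0 + 6 + 3 + 3 + 0 = 25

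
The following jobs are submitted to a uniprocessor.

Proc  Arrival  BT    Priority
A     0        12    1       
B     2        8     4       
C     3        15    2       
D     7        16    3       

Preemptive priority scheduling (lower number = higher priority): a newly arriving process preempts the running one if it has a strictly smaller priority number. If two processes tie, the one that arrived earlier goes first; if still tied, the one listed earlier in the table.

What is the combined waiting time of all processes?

70

Schedule: | A 0-12 | C 12-27 | D 27-43 | B 43-51 |
Completion: A=12  B=51  C=27  D=43
Turnaround (C−A): A=12  B=49  C=24  D=36
Waiting = turnaround − burst: A=0, B=41, C=9, D=20
Total waiting = 0 + 41 + 9 + 20 = 70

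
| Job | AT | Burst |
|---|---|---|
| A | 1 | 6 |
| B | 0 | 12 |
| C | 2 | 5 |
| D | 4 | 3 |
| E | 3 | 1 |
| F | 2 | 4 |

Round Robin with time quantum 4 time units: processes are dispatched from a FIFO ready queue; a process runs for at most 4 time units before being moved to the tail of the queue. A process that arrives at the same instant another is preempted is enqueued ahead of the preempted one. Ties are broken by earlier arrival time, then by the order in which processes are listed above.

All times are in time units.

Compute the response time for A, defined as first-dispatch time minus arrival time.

Schedule: | B 0-4 | A 4-8 | C 8-12 | F 12-16 | E 16-17 | D 17-20 | B 20-24 | A 24-26 | C 26-27 | B 27-31 |
Completion: A=26  B=31  C=27  D=20  E=17  F=16
Turnaround (C−A): A=25  B=31  C=25  D=16  E=14  F=14
Response(A) = first start − arrival = 4 − 1 = 3

3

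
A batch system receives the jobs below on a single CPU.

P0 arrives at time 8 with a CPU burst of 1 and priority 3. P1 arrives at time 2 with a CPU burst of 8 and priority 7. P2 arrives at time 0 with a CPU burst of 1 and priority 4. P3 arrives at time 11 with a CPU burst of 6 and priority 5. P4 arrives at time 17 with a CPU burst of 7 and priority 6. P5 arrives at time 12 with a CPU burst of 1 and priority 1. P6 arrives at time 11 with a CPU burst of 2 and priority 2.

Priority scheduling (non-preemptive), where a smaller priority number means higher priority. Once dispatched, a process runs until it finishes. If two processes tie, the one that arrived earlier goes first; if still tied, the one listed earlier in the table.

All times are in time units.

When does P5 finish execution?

14

Gantt: | P2 0-1 | idle 1-2 | P1 2-10 | P0 10-11 | P6 11-13 | P5 13-14 | P3 14-20 | P4 20-27 |
Completion: P0=11  P1=10  P2=1  P3=20  P4=27  P5=14  P6=13
Turnaround (C−A): P0=3  P1=8  P2=1  P3=9  P4=10  P5=2  P6=2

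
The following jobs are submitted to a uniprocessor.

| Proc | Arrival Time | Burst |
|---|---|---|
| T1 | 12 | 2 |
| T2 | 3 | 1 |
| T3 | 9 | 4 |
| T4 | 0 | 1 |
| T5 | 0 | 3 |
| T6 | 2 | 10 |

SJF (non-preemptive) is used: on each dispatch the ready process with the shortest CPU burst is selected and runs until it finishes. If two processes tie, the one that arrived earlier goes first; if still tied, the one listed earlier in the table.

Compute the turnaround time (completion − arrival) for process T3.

Timeline: | T4 0-1 | T5 1-4 | T2 4-5 | T6 5-15 | T1 15-17 | T3 17-21 |
Completion: T1=17  T2=5  T3=21  T4=1  T5=4  T6=15
Turnaround (C−A): T1=5  T2=2  T3=12  T4=1  T5=4  T6=13
Turnaround(T3) = completion − arrival = 21 − 9 = 12

12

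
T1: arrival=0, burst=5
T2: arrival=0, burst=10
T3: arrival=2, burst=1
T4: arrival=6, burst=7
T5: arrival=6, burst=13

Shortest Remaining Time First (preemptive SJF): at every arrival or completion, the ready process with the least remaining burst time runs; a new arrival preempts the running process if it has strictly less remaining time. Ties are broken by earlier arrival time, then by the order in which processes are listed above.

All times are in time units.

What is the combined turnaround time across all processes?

Schedule: | T1 0-2 | T3 2-3 | T1 3-6 | T4 6-13 | T2 13-23 | T5 23-36 |
Completion: T1=6  T2=23  T3=3  T4=13  T5=36
Turnaround (C−A): T1=6  T2=23  T3=1  T4=7  T5=30
Turnaround = completion − arrival: T1=6, T2=23, T3=1, T4=7, T5=30
Total turnaround = 6 + 23 + 1 + 7 + 30 = 67

67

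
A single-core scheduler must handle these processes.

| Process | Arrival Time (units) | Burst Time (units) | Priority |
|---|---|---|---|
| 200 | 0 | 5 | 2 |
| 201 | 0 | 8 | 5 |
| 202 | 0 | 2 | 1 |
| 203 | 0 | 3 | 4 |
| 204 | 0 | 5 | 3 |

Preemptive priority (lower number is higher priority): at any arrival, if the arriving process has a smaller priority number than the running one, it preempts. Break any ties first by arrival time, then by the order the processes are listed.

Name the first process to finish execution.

202

Gantt: | 202 0-2 | 200 2-7 | 204 7-12 | 203 12-15 | 201 15-23 |
Completion: 200=7  201=23  202=2  203=15  204=12
Finish order: 202 → 200 → 204 → 203 → 201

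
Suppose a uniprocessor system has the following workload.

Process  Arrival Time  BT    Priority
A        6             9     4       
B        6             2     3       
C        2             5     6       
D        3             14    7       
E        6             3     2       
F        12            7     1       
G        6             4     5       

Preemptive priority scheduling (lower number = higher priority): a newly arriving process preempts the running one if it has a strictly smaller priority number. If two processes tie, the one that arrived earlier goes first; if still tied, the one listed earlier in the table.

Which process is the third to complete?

F

Timeline: | idle 0-2 | C 2-6 | E 6-9 | B 9-11 | A 11-12 | F 12-19 | A 19-27 | G 27-31 | C 31-32 | D 32-46 |
Completion: A=27  B=11  C=32  D=46  E=9  F=19  G=31
Finish order: E → B → F → A → G → C → D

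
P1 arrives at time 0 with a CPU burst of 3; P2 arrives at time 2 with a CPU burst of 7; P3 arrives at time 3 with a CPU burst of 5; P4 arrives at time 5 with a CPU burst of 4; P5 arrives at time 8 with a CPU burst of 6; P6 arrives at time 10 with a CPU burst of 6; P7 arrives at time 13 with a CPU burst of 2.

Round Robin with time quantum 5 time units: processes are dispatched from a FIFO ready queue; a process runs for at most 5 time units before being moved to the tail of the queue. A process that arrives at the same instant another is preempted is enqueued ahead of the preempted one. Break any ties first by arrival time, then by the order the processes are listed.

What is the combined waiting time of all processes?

Timeline: | P1 0-3 | P2 3-8 | P3 8-13 | P4 13-17 | P5 17-22 | P2 22-24 | P6 24-29 | P7 29-31 | P5 31-32 | P6 32-33 |
Completion: P1=3  P2=24  P3=13  P4=17  P5=32  P6=33  P7=31
Waiting = turnaround − burst: P1=0, P2=15, P3=5, P4=8, P5=18, P6=17, P7=16
Total waiting = 0 + 15 + 5 + 8 + 18 + 17 + 16 = 79

79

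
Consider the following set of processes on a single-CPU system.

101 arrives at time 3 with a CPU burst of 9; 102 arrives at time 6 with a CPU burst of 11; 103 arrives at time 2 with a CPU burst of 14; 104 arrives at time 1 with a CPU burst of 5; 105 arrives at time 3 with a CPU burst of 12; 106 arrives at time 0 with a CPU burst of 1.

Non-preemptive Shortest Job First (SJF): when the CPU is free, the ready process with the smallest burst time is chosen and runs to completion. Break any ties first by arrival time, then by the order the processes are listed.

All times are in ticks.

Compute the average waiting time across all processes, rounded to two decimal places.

Gantt: | 106 0-1 | 104 1-6 | 101 6-15 | 102 15-26 | 105 26-38 | 103 38-52 |
Completion: 101=15  102=26  103=52  104=6  105=38  106=1
Turnaround (C−A): 101=12  102=20  103=50  104=5  105=35  106=1
Waiting times: 101=3, 102=9, 103=36, 104=0, 105=23, 106=0
Average waiting = (3+9+36+0+23+0) / 6 = 71/6 = 11.83

11.83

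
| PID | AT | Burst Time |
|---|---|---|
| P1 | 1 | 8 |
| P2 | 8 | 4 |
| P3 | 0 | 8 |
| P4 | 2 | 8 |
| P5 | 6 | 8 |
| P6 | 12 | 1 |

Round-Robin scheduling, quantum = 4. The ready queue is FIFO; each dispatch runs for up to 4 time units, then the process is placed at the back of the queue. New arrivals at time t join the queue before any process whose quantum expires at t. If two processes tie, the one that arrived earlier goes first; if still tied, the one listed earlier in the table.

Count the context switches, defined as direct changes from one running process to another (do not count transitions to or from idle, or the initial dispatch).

9

Gantt: | P3 0-4 | P1 4-8 | P4 8-12 | P3 12-16 | P5 16-20 | P2 20-24 | P1 24-28 | P6 28-29 | P4 29-33 | P5 33-37 |
Completion: P1=28  P2=24  P3=16  P4=33  P5=37  P6=29
Turnaround (C−A): P1=27  P2=16  P3=16  P4=31  P5=31  P6=17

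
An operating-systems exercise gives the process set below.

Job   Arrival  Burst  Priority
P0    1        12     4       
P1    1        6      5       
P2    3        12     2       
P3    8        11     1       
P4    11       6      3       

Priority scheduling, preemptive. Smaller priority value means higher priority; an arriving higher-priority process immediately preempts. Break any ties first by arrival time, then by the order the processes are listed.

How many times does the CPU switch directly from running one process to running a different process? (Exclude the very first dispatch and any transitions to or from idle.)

Gantt: | idle 0-1 | P0 1-3 | P2 3-8 | P3 8-19 | P2 19-26 | P4 26-32 | P0 32-42 | P1 42-48 |
Completion: P0=42  P1=48  P2=26  P3=19  P4=32
Turnaround (C−A): P0=41  P1=47  P2=23  P3=11  P4=21

6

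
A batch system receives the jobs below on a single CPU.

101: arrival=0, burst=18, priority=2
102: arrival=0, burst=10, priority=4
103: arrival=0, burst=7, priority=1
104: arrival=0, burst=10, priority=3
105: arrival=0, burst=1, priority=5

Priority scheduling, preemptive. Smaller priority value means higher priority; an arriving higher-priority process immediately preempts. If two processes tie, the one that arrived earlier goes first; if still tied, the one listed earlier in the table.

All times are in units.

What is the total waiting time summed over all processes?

Schedule: | 103 0-7 | 101 7-25 | 104 25-35 | 102 35-45 | 105 45-46 |
Completion: 101=25  102=45  103=7  104=35  105=46
Turnaround (C−A): 101=25  102=45  103=7  104=35  105=46
Waiting = turnaround − burst: 101=7, 102=35, 103=0, 104=25, 105=45
Total waiting = 7 + 35 + 0 + 25 + 45 = 112

112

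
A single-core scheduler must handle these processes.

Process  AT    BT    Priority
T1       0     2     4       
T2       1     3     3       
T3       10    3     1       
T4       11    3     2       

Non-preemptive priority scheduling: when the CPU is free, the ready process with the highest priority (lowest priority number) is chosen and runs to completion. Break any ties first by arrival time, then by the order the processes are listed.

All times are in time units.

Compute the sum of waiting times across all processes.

3

Timeline: | T1 0-2 | T2 2-5 | idle 5-10 | T3 10-13 | T4 13-16 |
Completion: T1=2  T2=5  T3=13  T4=16
Turnaround (C−A): T1=2  T2=4  T3=3  T4=5
Waiting = turnaround − burst: T1=0, T2=1, T3=0, T4=2
Total waiting = 0 + 1 + 0 + 2 = 3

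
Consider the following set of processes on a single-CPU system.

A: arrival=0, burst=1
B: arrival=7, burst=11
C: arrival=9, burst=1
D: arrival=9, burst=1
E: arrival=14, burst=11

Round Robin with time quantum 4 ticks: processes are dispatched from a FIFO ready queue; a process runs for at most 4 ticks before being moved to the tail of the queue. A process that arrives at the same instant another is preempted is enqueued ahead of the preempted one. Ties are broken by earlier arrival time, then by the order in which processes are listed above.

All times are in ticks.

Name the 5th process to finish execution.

Gantt: | A 0-1 | idle 1-7 | B 7-11 | C 11-12 | D 12-13 | B 13-17 | E 17-21 | B 21-24 | E 24-31 |
Completion: A=1  B=24  C=12  D=13  E=31
Finish order: A → C → D → B → E

E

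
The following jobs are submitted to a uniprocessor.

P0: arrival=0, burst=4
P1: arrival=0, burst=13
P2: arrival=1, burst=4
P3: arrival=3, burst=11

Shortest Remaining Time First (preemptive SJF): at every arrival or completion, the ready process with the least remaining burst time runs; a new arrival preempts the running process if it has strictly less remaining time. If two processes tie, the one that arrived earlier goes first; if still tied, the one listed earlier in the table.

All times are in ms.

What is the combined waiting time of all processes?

27

Schedule: | P0 0-4 | P2 4-8 | P3 8-19 | P1 19-32 |
Completion: P0=4  P1=32  P2=8  P3=19
Turnaround (C−A): P0=4  P1=32  P2=7  P3=16
Waiting = turnaround − burst: P0=0, P1=19, P2=3, P3=5
Total waiting = 0 + 19 + 3 + 5 = 27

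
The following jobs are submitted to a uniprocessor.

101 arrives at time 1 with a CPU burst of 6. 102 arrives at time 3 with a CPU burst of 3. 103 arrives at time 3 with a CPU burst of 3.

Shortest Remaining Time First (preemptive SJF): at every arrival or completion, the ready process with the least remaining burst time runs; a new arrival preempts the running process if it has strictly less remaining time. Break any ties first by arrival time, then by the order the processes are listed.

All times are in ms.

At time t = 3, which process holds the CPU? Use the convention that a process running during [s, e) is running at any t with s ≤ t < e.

Timeline: | idle 0-1 | 101 1-3 | 102 3-6 | 103 6-9 | 101 9-13 |
Completion: 101=13  102=6  103=9

102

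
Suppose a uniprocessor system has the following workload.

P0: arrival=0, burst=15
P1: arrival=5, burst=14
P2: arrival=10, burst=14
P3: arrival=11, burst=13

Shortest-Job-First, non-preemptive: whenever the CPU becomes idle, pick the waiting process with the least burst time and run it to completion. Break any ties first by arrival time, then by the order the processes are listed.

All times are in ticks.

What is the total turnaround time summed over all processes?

Timeline: | P0 0-15 | P3 15-28 | P1 28-42 | P2 42-56 |
Completion: P0=15  P1=42  P2=56  P3=28
Turnaround = completion − arrival: P0=15, P1=37, P2=46, P3=17
Total turnaround = 15 + 37 + 46 + 17 = 115

115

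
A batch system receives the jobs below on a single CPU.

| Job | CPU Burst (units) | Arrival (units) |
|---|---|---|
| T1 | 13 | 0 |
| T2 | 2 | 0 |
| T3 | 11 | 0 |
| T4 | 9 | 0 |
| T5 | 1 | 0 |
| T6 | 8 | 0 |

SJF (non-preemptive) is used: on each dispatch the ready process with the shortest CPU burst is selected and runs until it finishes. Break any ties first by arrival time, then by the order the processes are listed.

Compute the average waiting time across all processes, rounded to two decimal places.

11.00

Gantt: | T5 0-1 | T2 1-3 | T6 3-11 | T4 11-20 | T3 20-31 | T1 31-44 |
Completion: T1=44  T2=3  T3=31  T4=20  T5=1  T6=11
Turnaround (C−A): T1=44  T2=3  T3=31  T4=20  T5=1  T6=11
Waiting times: T1=31, T2=1, T3=20, T4=11, T5=0, T6=3
Average waiting = (31+1+20+11+0+3) / 6 = 66/6 = 11.00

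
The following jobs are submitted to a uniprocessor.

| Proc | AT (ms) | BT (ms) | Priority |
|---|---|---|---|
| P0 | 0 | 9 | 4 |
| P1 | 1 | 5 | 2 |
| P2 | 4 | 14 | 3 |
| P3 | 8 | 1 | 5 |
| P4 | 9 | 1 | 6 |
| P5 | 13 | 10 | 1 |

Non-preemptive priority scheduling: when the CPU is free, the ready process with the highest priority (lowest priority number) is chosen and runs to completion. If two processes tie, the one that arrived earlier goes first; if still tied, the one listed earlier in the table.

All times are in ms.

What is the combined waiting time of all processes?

89

Gantt: | P0 0-9 | P1 9-14 | P5 14-24 | P2 24-38 | P3 38-39 | P4 39-40 |
Completion: P0=9  P1=14  P2=38  P3=39  P4=40  P5=24
Waiting = turnaround − burst: P0=0, P1=8, P2=20, P3=30, P4=30, P5=1
Total waiting = 0 + 8 + 20 + 30 + 30 + 1 = 89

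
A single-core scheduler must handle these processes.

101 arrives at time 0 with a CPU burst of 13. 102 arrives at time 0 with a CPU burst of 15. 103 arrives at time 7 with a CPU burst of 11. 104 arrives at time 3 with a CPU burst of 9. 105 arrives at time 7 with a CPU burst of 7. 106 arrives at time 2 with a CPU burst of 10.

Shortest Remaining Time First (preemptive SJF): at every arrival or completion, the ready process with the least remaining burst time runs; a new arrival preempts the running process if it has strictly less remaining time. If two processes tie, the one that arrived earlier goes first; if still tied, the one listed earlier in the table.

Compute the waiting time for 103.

Timeline: | 101 0-2 | 106 2-12 | 105 12-19 | 104 19-28 | 101 28-39 | 103 39-50 | 102 50-65 |
Completion: 101=39  102=65  103=50  104=28  105=19  106=12
Turnaround (C−A): 101=39  102=65  103=43  104=25  105=12  106=10
Waiting(103) = turnaround − burst = 43 − 11 = 32

32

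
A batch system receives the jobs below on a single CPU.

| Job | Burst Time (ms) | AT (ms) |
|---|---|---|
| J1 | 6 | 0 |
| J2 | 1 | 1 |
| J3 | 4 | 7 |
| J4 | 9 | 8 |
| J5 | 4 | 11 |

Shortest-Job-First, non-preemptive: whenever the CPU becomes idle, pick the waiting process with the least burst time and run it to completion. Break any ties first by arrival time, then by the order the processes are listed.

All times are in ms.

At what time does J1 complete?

6

Gantt: | J1 0-6 | J2 6-7 | J3 7-11 | J5 11-15 | J4 15-24 |
Completion: J1=6  J2=7  J3=11  J4=24  J5=15
Turnaround (C−A): J1=6  J2=6  J3=4  J4=16  J5=4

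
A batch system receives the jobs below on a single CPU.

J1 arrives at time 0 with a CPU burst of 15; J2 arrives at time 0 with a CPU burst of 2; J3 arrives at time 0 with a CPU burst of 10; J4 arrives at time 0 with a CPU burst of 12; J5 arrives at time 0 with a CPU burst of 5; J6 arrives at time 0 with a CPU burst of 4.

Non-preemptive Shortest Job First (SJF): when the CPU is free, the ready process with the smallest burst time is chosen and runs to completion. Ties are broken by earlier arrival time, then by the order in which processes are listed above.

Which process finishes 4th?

J3

Schedule: | J2 0-2 | J6 2-6 | J5 6-11 | J3 11-21 | J4 21-33 | J1 33-48 |
Completion: J1=48  J2=2  J3=21  J4=33  J5=11  J6=6
Turnaround (C−A): J1=48  J2=2  J3=21  J4=33  J5=11  J6=6
Finish order: J2 → J6 → J5 → J3 → J4 → J1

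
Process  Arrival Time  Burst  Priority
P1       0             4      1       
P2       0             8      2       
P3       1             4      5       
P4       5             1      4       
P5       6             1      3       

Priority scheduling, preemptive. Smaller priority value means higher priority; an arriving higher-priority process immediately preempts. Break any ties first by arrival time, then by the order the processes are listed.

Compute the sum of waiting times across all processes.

31

Timeline: | P1 0-4 | P2 4-12 | P5 12-13 | P4 13-14 | P3 14-18 |
Completion: P1=4  P2=12  P3=18  P4=14  P5=13
Turnaround (C−A): P1=4  P2=12  P3=17  P4=9  P5=7
Waiting = turnaround − burst: P1=0, P2=4, P3=13, P4=8, P5=6
Total waiting = 0 + 4 + 13 + 8 + 6 = 31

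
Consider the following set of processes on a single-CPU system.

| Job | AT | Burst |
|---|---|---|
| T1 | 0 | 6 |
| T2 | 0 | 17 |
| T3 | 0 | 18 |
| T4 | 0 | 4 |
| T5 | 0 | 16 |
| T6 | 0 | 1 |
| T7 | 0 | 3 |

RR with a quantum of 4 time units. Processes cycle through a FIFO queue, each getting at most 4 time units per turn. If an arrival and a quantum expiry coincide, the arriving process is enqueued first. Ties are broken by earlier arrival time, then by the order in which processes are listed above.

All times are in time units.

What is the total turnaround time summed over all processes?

277

Timeline: | T1 0-4 | T2 4-8 | T3 8-12 | T4 12-16 | T5 16-20 | T6 20-21 | T7 21-24 | T1 24-26 | T2 26-30 | T3 30-34 | T5 34-38 | T2 38-42 | T3 42-46 | T5 46-50 | T2 50-54 | T3 54-58 | T5 58-62 | T2 62-63 | T3 63-65 |
Completion: T1=26  T2=63  T3=65  T4=16  T5=62  T6=21  T7=24
Turnaround = completion − arrival: T1=26, T2=63, T3=65, T4=16, T5=62, T6=21, T7=24
Total turnaround = 26 + 63 + 65 + 16 + 62 + 21 + 24 = 277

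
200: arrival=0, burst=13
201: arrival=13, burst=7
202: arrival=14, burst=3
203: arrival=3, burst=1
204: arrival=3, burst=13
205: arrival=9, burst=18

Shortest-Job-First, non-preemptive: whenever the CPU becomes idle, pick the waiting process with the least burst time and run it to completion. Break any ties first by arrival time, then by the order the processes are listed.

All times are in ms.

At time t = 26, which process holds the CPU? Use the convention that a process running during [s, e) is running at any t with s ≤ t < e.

Schedule: | 200 0-13 | 203 13-14 | 202 14-17 | 201 17-24 | 204 24-37 | 205 37-55 |
Completion: 200=13  201=24  202=17  203=14  204=37  205=55
Turnaround (C−A): 200=13  201=11  202=3  203=11  204=34  205=46

204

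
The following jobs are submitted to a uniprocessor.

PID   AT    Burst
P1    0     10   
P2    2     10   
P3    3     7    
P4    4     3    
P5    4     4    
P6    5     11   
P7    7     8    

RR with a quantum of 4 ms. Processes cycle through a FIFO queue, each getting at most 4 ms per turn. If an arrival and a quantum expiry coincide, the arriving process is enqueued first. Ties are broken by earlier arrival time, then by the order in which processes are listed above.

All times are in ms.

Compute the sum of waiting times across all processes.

Schedule: | P1 0-4 | P2 4-8 | P3 8-12 | P4 12-15 | P5 15-19 | P1 19-23 | P6 23-27 | P7 27-31 | P2 31-35 | P3 35-38 | P1 38-40 | P6 40-44 | P7 44-48 | P2 48-50 | P6 50-53 |
Completion: P1=40  P2=50  P3=38  P4=15  P5=19  P6=53  P7=48
Waiting = turnaround − burst: P1=30, P2=38, P3=28, P4=8, P5=11, P6=37, P7=33
Total waiting = 30 + 38 + 28 + 8 + 11 + 37 + 33 = 185

185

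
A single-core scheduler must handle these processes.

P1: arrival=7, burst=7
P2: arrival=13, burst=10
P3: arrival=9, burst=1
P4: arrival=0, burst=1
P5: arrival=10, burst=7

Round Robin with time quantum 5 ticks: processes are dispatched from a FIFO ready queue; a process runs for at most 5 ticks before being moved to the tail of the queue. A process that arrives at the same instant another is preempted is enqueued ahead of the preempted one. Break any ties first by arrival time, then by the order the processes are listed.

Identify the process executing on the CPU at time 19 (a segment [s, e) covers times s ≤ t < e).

Schedule: | P4 0-1 | idle 1-7 | P1 7-12 | P3 12-13 | P5 13-18 | P1 18-20 | P2 20-25 | P5 25-27 | P2 27-32 |
Completion: P1=20  P2=32  P3=13  P4=1  P5=27
Turnaround (C−A): P1=13  P2=19  P3=4  P4=1  P5=17

P1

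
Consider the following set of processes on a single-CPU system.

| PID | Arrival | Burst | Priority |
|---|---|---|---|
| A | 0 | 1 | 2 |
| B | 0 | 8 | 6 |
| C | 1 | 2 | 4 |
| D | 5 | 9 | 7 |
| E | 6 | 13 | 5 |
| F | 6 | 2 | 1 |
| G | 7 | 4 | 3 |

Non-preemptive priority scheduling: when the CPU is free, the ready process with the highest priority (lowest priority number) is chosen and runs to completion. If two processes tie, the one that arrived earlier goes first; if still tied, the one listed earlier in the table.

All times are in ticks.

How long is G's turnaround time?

Gantt: | A 0-1 | C 1-3 | B 3-11 | F 11-13 | G 13-17 | E 17-30 | D 30-39 |
Completion: A=1  B=11  C=3  D=39  E=30  F=13  G=17
Turnaround(G) = completion − arrival = 17 − 7 = 10

10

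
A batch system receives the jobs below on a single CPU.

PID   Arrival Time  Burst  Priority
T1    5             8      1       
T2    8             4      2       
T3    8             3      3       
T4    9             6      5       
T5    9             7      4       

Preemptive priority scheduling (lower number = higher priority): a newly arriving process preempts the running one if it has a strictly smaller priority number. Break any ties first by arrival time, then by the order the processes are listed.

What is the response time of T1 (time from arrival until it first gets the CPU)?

0

Timeline: | idle 0-5 | T1 5-13 | T2 13-17 | T3 17-20 | T5 20-27 | T4 27-33 |
Completion: T1=13  T2=17  T3=20  T4=33  T5=27
Turnaround (C−A): T1=8  T2=9  T3=12  T4=24  T5=18
Response(T1) = first start − arrival = 5 − 5 = 0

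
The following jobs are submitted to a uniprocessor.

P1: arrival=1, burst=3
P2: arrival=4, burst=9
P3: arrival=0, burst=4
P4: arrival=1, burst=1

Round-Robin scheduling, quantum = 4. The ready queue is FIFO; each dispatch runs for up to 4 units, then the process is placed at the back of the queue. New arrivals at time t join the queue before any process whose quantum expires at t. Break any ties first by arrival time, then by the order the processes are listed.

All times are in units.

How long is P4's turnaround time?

7

Timeline: | P3 0-4 | P1 4-7 | P4 7-8 | P2 8-17 |
Completion: P1=7  P2=17  P3=4  P4=8
Turnaround (C−A): P1=6  P2=13  P3=4  P4=7
Turnaround(P4) = completion − arrival = 8 − 1 = 7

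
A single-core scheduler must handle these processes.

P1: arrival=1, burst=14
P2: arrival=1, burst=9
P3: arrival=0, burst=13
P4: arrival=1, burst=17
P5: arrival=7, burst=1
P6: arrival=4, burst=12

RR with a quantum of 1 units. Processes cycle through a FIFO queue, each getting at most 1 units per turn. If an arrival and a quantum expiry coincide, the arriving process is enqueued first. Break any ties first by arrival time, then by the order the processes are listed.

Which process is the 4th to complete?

Gantt: | P3 0-1 | P1 1-2 | P2 2-3 | P4 3-4 | P3 4-5 | P1 5-6 | P2 6-7 | P6 7-8 | P4 8-9 | P3 9-10 | P1 10-11 | P5 11-12 | P2 12-13 | P6 13-14 | P4 14-15 | P3 15-16 | P1 16-17 | P2 17-18 | P6 18-19 | P4 19-20 | P3 20-21 | P1 21-22 | P2 22-23 | P6 23-24 | P4 24-25 | P3 25-26 | P1 26-27 | P2 27-28 | P6 28-29 | P4 29-30 | P3 30-31 | P1 31-32 | P2 32-33 | P6 33-34 | P4 34-35 | P3 35-36 | P1 36-37 | P2 37-38 | P6 38-39 | P4 39-40 | P3 40-41 | P1 41-42 | P2 42-43 | P6 43-44 | P4 44-45 | P3 45-46 | P1 46-47 | P6 47-48 | P4 48-49 | P3 49-50 | P1 50-51 | P6 51-52 | P4 52-53 | P3 53-54 | P1 54-55 | P6 55-56 | P4 56-57 | P3 57-58 | P1 58-59 | P6 59-60 | P4 60-61 | P1 61-62 | P4 62-66 |
Completion: P1=62  P2=43  P3=58  P4=66  P5=12  P6=60
Turnaround (C−A): P1=61  P2=42  P3=58  P4=65  P5=5  P6=56
Finish order: P5 → P2 → P3 → P6 → P1 → P4

P6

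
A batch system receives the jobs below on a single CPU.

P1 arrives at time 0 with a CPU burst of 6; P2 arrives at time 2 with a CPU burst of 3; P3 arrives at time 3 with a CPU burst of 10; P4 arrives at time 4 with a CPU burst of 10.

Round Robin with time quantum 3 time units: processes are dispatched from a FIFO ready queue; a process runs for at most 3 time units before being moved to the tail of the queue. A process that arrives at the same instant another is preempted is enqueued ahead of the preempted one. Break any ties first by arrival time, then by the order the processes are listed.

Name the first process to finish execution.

Schedule: | P1 0-3 | P2 3-6 | P3 6-9 | P1 9-12 | P4 12-15 | P3 15-18 | P4 18-21 | P3 21-24 | P4 24-27 | P3 27-28 | P4 28-29 |
Completion: P1=12  P2=6  P3=28  P4=29
Turnaround (C−A): P1=12  P2=4  P3=25  P4=25
Finish order: P2 → P1 → P3 → P4

P2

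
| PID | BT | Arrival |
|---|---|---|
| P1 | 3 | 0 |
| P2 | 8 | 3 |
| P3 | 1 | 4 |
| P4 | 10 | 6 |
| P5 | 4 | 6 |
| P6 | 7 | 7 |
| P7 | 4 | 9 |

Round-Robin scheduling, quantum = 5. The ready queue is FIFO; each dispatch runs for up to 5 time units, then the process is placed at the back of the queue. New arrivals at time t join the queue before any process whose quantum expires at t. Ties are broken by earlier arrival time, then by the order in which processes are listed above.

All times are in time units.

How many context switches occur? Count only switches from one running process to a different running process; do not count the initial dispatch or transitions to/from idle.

9

Timeline: | P1 0-3 | P2 3-8 | P3 8-9 | P4 9-14 | P5 14-18 | P6 18-23 | P2 23-26 | P7 26-30 | P4 30-35 | P6 35-37 |
Completion: P1=3  P2=26  P3=9  P4=35  P5=18  P6=37  P7=30
Turnaround (C−A): P1=3  P2=23  P3=5  P4=29  P5=12  P6=30  P7=21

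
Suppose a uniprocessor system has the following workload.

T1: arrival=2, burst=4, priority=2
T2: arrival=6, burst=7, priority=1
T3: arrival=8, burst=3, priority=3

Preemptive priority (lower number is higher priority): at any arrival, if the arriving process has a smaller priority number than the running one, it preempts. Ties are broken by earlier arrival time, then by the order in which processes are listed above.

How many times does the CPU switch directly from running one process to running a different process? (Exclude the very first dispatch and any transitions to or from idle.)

Gantt: | idle 0-2 | T1 2-6 | T2 6-13 | T3 13-16 |
Completion: T1=6  T2=13  T3=16
Turnaround (C−A): T1=4  T2=7  T3=8

2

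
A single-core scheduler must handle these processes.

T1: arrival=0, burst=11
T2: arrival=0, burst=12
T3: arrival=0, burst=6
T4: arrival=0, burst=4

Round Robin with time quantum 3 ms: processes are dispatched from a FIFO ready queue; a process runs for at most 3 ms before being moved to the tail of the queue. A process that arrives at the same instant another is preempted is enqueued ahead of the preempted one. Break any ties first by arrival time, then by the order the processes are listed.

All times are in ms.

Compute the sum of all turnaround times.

Gantt: | T1 0-3 | T2 3-6 | T3 6-9 | T4 9-12 | T1 12-15 | T2 15-18 | T3 18-21 | T4 21-22 | T1 22-25 | T2 25-28 | T1 28-30 | T2 30-33 |
Completion: T1=30  T2=33  T3=21  T4=22
Turnaround = completion − arrival: T1=30, T2=33, T3=21, T4=22
Total turnaround = 30 + 33 + 21 + 22 = 106

106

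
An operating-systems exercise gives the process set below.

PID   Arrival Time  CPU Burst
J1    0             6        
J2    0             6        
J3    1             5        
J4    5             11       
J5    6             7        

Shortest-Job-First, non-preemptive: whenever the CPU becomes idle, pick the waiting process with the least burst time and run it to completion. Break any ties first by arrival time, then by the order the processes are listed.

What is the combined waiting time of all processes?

46

Schedule: | J1 0-6 | J3 6-11 | J2 11-17 | J5 17-24 | J4 24-35 |
Completion: J1=6  J2=17  J3=11  J4=35  J5=24
Turnaround (C−A): J1=6  J2=17  J3=10  J4=30  J5=18
Waiting = turnaround − burst: J1=0, J2=11, J3=5, J4=19, J5=11
Total waiting = 0 + 11 + 5 + 19 + 11 = 46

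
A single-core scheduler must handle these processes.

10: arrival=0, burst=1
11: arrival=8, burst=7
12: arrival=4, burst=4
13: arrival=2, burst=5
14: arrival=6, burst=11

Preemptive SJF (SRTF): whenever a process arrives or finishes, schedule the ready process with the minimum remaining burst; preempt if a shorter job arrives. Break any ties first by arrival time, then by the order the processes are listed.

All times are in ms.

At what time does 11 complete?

18

Schedule: | 10 0-1 | idle 1-2 | 13 2-7 | 12 7-11 | 11 11-18 | 14 18-29 |
Completion: 10=1  11=18  12=11  13=7  14=29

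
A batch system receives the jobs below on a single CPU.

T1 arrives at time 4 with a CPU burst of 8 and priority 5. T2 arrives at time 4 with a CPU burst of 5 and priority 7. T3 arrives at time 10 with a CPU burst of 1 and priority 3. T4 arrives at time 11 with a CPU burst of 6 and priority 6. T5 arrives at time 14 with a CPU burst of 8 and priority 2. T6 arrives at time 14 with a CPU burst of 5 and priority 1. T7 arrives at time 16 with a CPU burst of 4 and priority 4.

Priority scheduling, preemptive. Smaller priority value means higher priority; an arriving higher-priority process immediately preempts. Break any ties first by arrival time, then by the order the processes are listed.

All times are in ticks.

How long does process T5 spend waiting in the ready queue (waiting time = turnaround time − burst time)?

5

Timeline: | idle 0-4 | T1 4-10 | T3 10-11 | T1 11-13 | T4 13-14 | T6 14-19 | T5 19-27 | T7 27-31 | T4 31-36 | T2 36-41 |
Completion: T1=13  T2=41  T3=11  T4=36  T5=27  T6=19  T7=31
Waiting(T5) = turnaround − burst = 13 − 8 = 5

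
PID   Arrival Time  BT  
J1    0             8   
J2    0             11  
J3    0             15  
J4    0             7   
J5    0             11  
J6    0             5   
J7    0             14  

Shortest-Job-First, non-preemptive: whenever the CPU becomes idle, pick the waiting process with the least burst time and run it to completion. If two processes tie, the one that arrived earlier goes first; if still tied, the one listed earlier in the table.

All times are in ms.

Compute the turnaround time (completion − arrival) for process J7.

Schedule: | J6 0-5 | J4 5-12 | J1 12-20 | J2 20-31 | J5 31-42 | J7 42-56 | J3 56-71 |
Completion: J1=20  J2=31  J3=71  J4=12  J5=42  J6=5  J7=56
Turnaround (C−A): J1=20  J2=31  J3=71  J4=12  J5=42  J6=5  J7=56
Turnaround(J7) = completion − arrival = 56 − 0 = 56

56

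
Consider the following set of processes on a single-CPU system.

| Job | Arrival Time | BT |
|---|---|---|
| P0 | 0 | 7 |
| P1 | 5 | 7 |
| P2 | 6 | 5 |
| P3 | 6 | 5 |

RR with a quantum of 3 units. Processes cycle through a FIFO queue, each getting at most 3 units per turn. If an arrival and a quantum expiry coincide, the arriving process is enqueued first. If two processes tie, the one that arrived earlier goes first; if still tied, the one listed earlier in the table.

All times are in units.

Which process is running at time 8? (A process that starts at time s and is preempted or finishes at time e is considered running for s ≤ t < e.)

P1

Schedule: | P0 0-6 | P1 6-9 | P2 9-12 | P3 12-15 | P0 15-16 | P1 16-19 | P2 19-21 | P3 21-23 | P1 23-24 |
Completion: P0=16  P1=24  P2=21  P3=23
Turnaround (C−A): P0=16  P1=19  P2=15  P3=17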